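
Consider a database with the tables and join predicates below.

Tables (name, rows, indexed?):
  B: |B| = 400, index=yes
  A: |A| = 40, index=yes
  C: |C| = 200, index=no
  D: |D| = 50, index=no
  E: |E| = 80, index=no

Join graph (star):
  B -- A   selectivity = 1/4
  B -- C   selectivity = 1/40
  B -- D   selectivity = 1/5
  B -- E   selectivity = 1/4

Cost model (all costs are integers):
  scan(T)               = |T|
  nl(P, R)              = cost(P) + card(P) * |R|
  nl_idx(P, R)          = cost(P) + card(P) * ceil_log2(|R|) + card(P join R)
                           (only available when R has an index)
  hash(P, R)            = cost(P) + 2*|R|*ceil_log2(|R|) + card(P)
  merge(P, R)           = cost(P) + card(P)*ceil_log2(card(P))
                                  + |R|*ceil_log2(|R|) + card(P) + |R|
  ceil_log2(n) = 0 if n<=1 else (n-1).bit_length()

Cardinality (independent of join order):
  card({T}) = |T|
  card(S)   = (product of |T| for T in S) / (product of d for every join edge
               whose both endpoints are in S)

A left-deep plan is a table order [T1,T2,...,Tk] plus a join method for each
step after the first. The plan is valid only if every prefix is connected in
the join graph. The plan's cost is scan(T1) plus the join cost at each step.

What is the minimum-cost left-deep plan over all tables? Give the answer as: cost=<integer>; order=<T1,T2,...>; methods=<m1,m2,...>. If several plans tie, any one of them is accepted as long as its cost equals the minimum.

cost=228200; order=B,C,A,D,E; methods=hash,hash,hash,hash

Selinger DP (subsets sized 1..n):
  {B}: scan cost=400, card=400
  {A}: scan cost=40, card=40
  {C}: scan cost=200, card=200
  {D}: scan cost=50, card=50
  {E}: scan cost=80, card=80
  {AB}: card=4000; try (A,hash)→1280, (B,merge)→4320, (B,nl_idx)→4400, (A,merge)→4680, (A,nl_idx)→6800, (B,hash)→7280 …(+2); best=1280 via (A,hash)
  {BC}: card=2000; try (C,hash)→4000, (B,nl_idx)→4000, (B,merge)→6000, (C,merge)→6200, (B,hash)→7600, (B,nl)→80200 …(+1); best=4000 via (C,hash)
  {BD}: card=4000; try (D,hash)→1400, (B,merge)→4400, (B,nl_idx)→4500, (D,merge)→4750, (B,hash)→7300, (B,nl)→20050 …(+1); best=1400 via (D,hash)
  {BE}: card=8000; try (E,hash)→1920, (B,merge)→4720, (E,merge)→5040, (B,hash)→7360, (B,nl_idx)→8800, (B,nl)→32080 …(+1); best=1920 via (E,hash)
  {ABC}: card=20000; try (A,hash)→6480, (C,hash)→8480, (A,merge)→28280, (A,nl_idx)→36000, (C,merge)→55080, (A,nl)→84000 …(+1); best=6480 via (A,hash)
  {ABD}: card=40000; try (D,hash)→5880, (A,hash)→5880, (D,merge)→53630, (A,merge)→53680, (A,nl_idx)→65400, (A,nl)→161400 …(+1); best=5880 via (D,hash)
  {ABE}: card=80000; try (E,hash)→6400, (A,hash)→10400, (E,merge)→53920, (A,merge)→114200, (A,nl_idx)→129920, (E,nl)→321280 …(+1); best=6400 via (E,hash)
  {BCD}: card=20000; try (D,hash)→6600, (C,hash)→8600, (D,merge)→28350, (C,merge)→55200, (D,nl)→104000, (C,nl)→801400; best=6600 via (D,hash)
  {BCE}: card=40000; try (E,hash)→7120, (C,hash)→13120, (E,merge)→28640, (C,merge)→115720, (E,nl)→164000, (C,nl)→1601920; best=7120 via (E,hash)
  {BDE}: card=80000; try (E,hash)→6520, (D,hash)→10520, (E,merge)→54040, (D,merge)→114270, (E,nl)→321400, (D,nl)→401920; best=6520 via (E,hash)
  {ABCD}: card=200000; try (D,hash)→27080, (A,hash)→27080, (C,hash)→49080, (A,nl_idx)→326600, (D,merge)→326830, (A,merge)→326880 …(+4); best=27080 via (D,hash)
  {ABCE}: card=400000; try (E,hash)→27600, (A,hash)→47600, (C,hash)→89600, (E,merge)→327120, (A,nl_idx)→647120, (A,merge)→687400 …(+4); best=27600 via (E,hash)
  {ABDE}: card=800000; try (E,hash)→47000, (D,hash)→87000, (A,hash)→87000, (E,merge)→686520, (A,nl_idx)→1286520, (D,merge)→1446750 …(+4); best=47000 via (E,hash)
  {BCDE}: card=400000; try (E,hash)→27720, (D,hash)→47720, (C,hash)→89720, (E,merge)→327240, (D,merge)→687470, (C,merge)→1448320 …(+3); best=27720 via (E,hash)
  {ABCDE}: card=4000000; try (E,hash)→228200, (D,hash)→428200, (A,hash)→428200, (C,hash)→850200, (E,merge)→3827720, (A,nl_idx)→6427720 …(+7); best=228200 via (E,hash)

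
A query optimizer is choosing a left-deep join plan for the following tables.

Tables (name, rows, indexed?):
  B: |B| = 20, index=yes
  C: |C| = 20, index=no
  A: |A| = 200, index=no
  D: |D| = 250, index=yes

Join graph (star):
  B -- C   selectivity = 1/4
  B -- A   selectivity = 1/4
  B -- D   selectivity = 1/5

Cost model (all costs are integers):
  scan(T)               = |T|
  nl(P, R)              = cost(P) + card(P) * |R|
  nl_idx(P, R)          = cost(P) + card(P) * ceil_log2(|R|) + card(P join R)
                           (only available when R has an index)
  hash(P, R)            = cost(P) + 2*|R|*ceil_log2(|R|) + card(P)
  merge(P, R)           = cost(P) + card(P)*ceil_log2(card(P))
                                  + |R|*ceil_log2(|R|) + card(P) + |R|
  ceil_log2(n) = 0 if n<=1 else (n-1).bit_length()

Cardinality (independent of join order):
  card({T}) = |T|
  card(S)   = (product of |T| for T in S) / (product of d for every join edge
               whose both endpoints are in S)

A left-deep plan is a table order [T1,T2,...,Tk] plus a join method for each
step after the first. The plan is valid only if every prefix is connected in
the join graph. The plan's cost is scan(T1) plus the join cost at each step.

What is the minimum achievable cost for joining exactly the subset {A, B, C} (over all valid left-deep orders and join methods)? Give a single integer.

Selinger DP over subsets of {A,B,C}:
  {B}: scan cost=20, card=20
  {C}: scan cost=20, card=20
  {A}: scan cost=200, card=200
  {BC}: card=100; try (B,nl_idx)→220, (C,hash)→240, (B,hash)→240, (C,merge)→260, (B,merge)→260, (C,nl)→420 …(+1); best=220 via (B,nl_idx)
  {AB}: card=1000; try (B,hash)→600, (A,merge)→1940, (B,merge)→2120, (B,nl_idx)→2200, (A,hash)→3240, (A,nl)→4020 …(+1); best=600 via (B,hash)
  {ABC}: card=5000; try (C,hash)→1800, (A,merge)→2820, (A,hash)→3520, (C,merge)→11720, (A,nl)→20220, (C,nl)→20600; best=1800 via (C,hash)

1800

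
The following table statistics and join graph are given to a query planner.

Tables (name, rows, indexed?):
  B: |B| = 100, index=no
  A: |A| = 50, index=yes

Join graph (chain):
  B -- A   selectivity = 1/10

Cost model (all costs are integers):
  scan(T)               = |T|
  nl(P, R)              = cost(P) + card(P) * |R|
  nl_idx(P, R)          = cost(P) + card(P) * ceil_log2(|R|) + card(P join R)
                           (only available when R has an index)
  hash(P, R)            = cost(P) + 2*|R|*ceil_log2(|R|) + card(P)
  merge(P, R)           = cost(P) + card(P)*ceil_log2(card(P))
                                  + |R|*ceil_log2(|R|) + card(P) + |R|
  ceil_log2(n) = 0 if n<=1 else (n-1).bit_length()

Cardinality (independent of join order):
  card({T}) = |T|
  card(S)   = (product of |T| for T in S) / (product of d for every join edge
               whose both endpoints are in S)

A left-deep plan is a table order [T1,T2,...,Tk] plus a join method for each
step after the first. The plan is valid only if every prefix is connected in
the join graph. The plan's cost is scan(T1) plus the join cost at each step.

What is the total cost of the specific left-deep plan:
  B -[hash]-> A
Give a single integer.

800

step 1: scan B: cost=100, card=100
step 2: join A via hash
    card(P join A) = 100*50/(10) = 500
    cost = 100 + 2*50*6 + 100 = 800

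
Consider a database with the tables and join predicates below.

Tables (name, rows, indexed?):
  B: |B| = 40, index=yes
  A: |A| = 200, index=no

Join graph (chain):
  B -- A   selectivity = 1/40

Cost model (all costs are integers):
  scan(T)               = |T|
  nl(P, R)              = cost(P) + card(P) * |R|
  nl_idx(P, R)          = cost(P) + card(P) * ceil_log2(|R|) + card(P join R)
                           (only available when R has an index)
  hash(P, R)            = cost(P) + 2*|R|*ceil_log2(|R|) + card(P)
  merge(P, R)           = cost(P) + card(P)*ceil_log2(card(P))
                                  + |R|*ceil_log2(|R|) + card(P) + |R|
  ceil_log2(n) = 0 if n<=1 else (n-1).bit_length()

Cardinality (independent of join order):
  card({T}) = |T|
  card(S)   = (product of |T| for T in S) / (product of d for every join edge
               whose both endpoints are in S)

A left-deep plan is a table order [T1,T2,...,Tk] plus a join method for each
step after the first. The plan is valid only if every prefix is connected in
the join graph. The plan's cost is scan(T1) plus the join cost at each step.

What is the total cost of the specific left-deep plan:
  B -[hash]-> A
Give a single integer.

3280

step 1: scan B: cost=40, card=40
step 2: join A via hash
    card(P join A) = 40*200/(40) = 200
    cost = 40 + 2*200*8 + 40 = 3280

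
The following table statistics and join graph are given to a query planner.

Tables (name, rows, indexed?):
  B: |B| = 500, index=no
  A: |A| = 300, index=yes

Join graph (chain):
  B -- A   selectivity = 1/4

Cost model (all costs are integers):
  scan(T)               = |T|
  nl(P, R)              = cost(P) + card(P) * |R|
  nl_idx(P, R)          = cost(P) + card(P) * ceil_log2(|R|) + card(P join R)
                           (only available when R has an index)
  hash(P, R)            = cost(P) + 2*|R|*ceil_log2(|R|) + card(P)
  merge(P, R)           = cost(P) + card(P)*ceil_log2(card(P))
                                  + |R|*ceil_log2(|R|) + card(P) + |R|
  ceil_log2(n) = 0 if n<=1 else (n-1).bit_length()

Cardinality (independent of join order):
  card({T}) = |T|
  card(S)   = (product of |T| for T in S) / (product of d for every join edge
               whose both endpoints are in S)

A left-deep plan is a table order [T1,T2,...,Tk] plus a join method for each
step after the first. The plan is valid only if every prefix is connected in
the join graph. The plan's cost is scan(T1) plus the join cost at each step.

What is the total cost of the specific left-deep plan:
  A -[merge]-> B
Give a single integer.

8300

step 1: scan A: cost=300, card=300
step 2: join B via merge
    card(P join B) = 300*500/(4) = 37500
    cost = 300 + 300*9 + 500*9 + 300 + 500 = 8300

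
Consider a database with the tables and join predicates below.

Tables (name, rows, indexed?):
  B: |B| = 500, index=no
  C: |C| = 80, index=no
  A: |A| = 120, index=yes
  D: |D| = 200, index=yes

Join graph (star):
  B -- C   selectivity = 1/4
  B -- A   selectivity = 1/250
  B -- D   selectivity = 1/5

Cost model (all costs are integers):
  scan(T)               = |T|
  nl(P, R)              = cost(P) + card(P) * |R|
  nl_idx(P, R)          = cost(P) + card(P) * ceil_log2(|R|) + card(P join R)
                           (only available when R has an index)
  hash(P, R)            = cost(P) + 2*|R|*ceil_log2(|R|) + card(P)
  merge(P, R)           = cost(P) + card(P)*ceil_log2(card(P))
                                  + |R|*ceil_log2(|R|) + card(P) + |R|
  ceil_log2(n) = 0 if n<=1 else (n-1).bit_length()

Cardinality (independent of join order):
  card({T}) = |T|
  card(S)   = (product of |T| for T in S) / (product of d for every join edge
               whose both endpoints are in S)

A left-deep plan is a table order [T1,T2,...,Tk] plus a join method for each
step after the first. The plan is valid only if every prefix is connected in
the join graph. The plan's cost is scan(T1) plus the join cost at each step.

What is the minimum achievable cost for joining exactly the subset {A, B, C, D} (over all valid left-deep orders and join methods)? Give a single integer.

Selinger DP over subsets of {A,B,C,D}:
  {B}: scan cost=500, card=500
  {C}: scan cost=80, card=80
  {A}: scan cost=120, card=120
  {D}: scan cost=200, card=200
  {BC}: card=10000; try (C,hash)→2120, (B,merge)→5720, (C,merge)→6140, (B,hash)→9160, (B,nl)→40080, (C,nl)→40500; best=2120 via (C,hash)
  {AB}: card=240; try (A,hash)→2680, (A,nl_idx)→4240, (B,merge)→6080, (A,merge)→6460, (B,hash)→9240, (B,nl)→60120 …(+1); best=2680 via (A,hash)
  {BD}: card=20000; try (D,hash)→4200, (B,merge)→7000, (D,merge)→7300, (B,hash)→9400, (D,nl_idx)→24500, (B,nl)→100200 …(+1); best=4200 via (D,hash)
  {ABC}: card=4800; try (C,hash)→4040, (C,merge)→5480, (A,hash)→13800, (C,nl)→21880, (A,nl_idx)→76920, (A,merge)→153080 …(+1); best=4040 via (C,hash)
  {BCD}: card=400000; try (D,hash)→15320, (C,hash)→25320, (D,merge)→153920, (C,merge)→324840, (D,nl_idx)→482120, (C,nl)→1604200 …(+1); best=15320 via (D,hash)
  {ABD}: card=9600; try (D,hash)→6120, (D,merge)→6640, (D,nl_idx)→14200, (A,hash)→25880, (D,nl)→50680, (A,nl_idx)→153800 …(+2); best=6120 via (D,hash)
  {ABCD}: card=192000; try (D,hash)→12040, (C,hash)→16840, (D,merge)→73040, (C,merge)→150760, (D,nl_idx)→234440, (A,hash)→417000 …(+5); best=12040 via (D,hash)

12040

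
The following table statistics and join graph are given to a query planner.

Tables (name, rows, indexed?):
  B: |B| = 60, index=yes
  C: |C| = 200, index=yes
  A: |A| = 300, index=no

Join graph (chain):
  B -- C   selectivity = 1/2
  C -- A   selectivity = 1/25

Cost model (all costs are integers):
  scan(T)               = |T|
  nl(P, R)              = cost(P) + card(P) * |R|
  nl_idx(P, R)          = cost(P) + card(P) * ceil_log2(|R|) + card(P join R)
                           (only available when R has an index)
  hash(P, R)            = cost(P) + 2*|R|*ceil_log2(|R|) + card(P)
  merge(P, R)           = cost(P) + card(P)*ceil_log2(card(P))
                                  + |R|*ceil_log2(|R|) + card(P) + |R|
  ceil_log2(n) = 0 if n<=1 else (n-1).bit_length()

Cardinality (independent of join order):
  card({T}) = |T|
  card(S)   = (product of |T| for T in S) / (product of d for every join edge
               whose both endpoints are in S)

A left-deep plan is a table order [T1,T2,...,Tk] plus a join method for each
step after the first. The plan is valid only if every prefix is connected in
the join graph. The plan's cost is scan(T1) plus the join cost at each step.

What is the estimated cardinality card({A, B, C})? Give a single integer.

72000

Tables in S: A(300), B(60), C(200)
Edges inside S: B-C(d=2), C-A(d=25)
numerator = 300 * 60 * 200 = 3600000
denominator = 2 * 25 = 50
card(S) = 3600000 / 50 = 72000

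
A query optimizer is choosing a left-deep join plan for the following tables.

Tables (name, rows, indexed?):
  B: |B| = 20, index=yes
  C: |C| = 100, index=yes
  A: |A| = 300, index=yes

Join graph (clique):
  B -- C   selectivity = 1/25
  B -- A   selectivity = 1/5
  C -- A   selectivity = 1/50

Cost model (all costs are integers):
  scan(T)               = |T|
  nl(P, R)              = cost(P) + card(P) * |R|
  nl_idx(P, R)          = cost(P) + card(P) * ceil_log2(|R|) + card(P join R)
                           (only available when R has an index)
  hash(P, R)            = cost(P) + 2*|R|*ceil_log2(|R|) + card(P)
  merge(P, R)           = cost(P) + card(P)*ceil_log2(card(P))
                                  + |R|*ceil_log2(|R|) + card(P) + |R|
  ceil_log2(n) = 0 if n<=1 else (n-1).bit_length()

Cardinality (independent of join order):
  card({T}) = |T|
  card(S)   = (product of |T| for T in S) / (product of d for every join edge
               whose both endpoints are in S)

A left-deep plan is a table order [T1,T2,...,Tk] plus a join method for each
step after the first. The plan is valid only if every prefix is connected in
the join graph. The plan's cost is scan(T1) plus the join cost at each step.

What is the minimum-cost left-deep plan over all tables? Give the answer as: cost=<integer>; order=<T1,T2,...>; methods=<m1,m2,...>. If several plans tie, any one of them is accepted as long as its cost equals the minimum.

cost=1056; order=B,C,A; methods=nl_idx,nl_idx

Selinger DP (subsets sized 1..n):
  {B}: scan cost=20, card=20
  {C}: scan cost=100, card=100
  {A}: scan cost=300, card=300
  {BC}: card=80; try (C,nl_idx)→240, (B,hash)→400, (B,nl_idx)→680, (C,merge)→940, (B,merge)→1020, (C,hash)→1440 …(+2); best=240 via (C,nl_idx)
  {AB}: card=1200; try (B,hash)→800, (A,nl_idx)→1400, (B,nl_idx)→3000, (A,merge)→3140, (B,merge)→3420, (A,hash)→5440 …(+2); best=800 via (B,hash)
  {AC}: card=600; try (A,nl_idx)→1600, (C,hash)→2000, (C,nl_idx)→3000, (A,merge)→3900, (C,merge)→4100, (A,hash)→5600 …(+2); best=1600 via (A,nl_idx)
  {ABC}: card=96; try (A,nl_idx)→1056, (B,hash)→2400, (C,hash)→3400, (A,merge)→3880, (B,nl_idx)→4696, (A,hash)→5720 …(+6); best=1056 via (A,nl_idx)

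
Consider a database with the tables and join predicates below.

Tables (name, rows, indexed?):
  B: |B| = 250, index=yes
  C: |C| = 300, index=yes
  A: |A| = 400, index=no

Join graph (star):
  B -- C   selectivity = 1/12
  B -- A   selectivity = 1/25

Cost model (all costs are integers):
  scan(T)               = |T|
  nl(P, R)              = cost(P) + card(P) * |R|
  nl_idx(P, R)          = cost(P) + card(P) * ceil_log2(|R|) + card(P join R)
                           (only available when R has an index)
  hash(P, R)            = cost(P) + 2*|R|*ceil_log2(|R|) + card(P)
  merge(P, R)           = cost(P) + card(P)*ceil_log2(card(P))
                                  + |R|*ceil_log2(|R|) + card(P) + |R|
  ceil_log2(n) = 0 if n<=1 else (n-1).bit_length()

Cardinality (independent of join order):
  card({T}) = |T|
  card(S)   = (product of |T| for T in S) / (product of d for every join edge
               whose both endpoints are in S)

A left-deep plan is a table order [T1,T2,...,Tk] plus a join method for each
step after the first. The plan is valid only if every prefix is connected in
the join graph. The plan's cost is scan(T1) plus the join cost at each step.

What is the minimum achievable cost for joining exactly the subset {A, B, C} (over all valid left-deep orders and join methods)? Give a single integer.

14200

Selinger DP over subsets of {A,B,C}:
  {B}: scan cost=250, card=250
  {C}: scan cost=300, card=300
  {A}: scan cost=400, card=400
  {BC}: card=6250; try (B,hash)→4600, (C,merge)→5500, (B,merge)→5550, (C,hash)→5900, (C,nl_idx)→8750, (B,nl_idx)→8950 …(+2); best=4600 via (B,hash)
  {AB}: card=4000; try (B,hash)→4800, (A,merge)→6500, (B,merge)→6650, (B,nl_idx)→7600, (A,hash)→7700, (A,nl)→100250 …(+1); best=4800 via (B,hash)
  {ABC}: card=100000; try (C,hash)→14200, (A,hash)→18050, (C,merge)→59800, (A,merge)→96100, (C,nl_idx)→140800, (C,nl)→1204800 …(+1); best=14200 via (C,hash)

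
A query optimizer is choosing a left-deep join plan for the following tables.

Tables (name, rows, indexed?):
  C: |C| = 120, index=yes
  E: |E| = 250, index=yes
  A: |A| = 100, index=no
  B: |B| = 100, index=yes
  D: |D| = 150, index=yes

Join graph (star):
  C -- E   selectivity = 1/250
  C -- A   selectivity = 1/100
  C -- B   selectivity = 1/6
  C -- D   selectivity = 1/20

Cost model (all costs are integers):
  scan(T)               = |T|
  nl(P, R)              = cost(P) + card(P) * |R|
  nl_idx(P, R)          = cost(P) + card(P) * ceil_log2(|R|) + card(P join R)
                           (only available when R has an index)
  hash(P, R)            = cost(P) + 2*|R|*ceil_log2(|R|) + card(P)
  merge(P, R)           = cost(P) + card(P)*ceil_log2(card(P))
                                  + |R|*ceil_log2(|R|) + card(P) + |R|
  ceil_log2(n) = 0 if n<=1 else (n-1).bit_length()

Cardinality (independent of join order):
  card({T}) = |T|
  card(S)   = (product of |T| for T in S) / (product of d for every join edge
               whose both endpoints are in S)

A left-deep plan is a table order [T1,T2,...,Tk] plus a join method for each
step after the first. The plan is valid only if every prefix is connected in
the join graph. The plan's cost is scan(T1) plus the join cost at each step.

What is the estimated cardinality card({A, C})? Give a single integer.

120

Tables in S: A(100), C(120)
Edges inside S: C-A(d=100)
numerator = 100 * 120 = 12000
denominator = 100 = 100
card(S) = 12000 / 100 = 120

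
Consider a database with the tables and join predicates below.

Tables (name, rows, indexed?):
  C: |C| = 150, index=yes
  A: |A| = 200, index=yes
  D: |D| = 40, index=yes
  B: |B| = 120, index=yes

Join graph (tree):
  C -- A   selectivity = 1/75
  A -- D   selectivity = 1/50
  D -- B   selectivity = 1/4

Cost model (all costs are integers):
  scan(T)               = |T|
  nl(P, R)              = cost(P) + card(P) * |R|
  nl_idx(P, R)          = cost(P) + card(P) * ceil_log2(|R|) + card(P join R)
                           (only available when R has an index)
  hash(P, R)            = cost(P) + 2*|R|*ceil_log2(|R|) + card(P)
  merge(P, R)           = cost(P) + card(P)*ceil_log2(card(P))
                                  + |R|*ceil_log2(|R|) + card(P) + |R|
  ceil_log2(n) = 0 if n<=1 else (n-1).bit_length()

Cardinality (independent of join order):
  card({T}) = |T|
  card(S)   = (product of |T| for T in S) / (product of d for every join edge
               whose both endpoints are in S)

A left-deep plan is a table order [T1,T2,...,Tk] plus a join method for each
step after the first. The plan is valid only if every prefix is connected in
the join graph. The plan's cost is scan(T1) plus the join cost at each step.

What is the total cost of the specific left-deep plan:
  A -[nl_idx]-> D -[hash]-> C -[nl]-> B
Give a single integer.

step 1: scan A: cost=200, card=200
step 2: join D via nl_idx
    card(P join D) = 200*40/(50) = 160
    cost = 200 + 200*6 + 160 = 1560
step 3: join C via hash
    card(P join C) = 160*150/(75) = 320
    cost = 1560 + 2*150*8 + 160 = 4120
step 4: join B via nl
    card(P join B) = 320*120/(4) = 9600
    cost = 4120 + 320*120 = 42520

42520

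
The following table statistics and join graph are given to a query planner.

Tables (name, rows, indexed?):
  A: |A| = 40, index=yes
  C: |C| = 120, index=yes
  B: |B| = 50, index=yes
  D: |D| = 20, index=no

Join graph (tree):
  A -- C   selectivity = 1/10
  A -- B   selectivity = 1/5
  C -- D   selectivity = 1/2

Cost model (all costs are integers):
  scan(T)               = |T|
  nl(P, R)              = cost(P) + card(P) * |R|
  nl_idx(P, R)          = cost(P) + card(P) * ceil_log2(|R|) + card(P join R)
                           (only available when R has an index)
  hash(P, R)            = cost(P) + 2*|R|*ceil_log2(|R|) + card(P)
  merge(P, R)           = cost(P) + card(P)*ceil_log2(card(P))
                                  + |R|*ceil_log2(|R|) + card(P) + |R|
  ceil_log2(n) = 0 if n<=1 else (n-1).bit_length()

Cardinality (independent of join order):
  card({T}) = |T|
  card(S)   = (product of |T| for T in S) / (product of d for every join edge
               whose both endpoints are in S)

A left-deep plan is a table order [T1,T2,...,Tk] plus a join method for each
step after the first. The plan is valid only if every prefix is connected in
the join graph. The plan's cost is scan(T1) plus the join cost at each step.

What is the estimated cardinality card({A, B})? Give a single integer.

Tables in S: A(40), B(50)
Edges inside S: A-B(d=5)
numerator = 40 * 50 = 2000
denominator = 5 = 5
card(S) = 2000 / 5 = 400

400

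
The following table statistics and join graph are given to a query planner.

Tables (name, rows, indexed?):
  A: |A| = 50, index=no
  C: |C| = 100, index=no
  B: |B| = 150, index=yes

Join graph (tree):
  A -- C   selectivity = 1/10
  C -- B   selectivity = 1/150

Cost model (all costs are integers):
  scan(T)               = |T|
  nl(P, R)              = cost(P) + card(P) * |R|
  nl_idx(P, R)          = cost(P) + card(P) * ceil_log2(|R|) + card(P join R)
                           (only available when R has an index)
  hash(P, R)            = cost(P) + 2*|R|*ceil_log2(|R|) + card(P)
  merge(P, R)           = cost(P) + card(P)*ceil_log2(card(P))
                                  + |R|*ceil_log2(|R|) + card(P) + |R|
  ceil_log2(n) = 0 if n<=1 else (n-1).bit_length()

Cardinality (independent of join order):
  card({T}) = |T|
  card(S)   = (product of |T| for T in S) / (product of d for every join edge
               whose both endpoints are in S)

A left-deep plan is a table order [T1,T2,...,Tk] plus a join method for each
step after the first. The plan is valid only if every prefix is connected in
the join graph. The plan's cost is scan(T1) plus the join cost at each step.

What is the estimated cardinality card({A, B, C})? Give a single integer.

Tables in S: A(50), B(150), C(100)
Edges inside S: A-C(d=10), C-B(d=150)
numerator = 50 * 150 * 100 = 750000
denominator = 10 * 150 = 1500
card(S) = 750000 / 1500 = 500

500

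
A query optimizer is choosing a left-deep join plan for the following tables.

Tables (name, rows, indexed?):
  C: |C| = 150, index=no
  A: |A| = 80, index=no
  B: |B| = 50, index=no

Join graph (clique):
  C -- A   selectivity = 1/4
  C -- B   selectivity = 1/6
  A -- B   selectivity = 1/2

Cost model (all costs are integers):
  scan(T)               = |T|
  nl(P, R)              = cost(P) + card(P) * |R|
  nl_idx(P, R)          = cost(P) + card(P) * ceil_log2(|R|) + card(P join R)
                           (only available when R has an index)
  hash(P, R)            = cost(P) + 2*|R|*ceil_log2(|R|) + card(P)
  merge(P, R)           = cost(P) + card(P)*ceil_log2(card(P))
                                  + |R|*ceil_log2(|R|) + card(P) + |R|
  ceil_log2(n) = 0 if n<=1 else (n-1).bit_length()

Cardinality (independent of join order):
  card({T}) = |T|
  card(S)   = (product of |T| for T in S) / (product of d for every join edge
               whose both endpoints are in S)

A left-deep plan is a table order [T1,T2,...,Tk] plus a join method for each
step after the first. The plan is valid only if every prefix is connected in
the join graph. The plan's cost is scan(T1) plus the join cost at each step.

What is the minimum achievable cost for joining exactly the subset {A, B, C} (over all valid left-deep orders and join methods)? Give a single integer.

Selinger DP over subsets of {A,B,C}:
  {C}: scan cost=150, card=150
  {A}: scan cost=80, card=80
  {B}: scan cost=50, card=50
  {AC}: card=3000; try (A,hash)→1420, (C,merge)→2070, (A,merge)→2140, (C,hash)→2560, (C,nl)→12080, (A,nl)→12150; best=1420 via (A,hash)
  {BC}: card=1250; try (B,hash)→900, (C,merge)→1750, (B,merge)→1850, (C,hash)→2500, (C,nl)→7550, (B,nl)→7650; best=900 via (B,hash)
  {AB}: card=2000; try (B,hash)→760, (A,merge)→1040, (B,merge)→1070, (A,hash)→1220, (A,nl)→4050, (B,nl)→4080; best=760 via (B,hash)
  {ABC}: card=12500; try (A,hash)→3270, (B,hash)→5020, (C,hash)→5160, (A,merge)→16540, (C,merge)→26110, (B,merge)→40770 …(+3); best=3270 via (A,hash)

3270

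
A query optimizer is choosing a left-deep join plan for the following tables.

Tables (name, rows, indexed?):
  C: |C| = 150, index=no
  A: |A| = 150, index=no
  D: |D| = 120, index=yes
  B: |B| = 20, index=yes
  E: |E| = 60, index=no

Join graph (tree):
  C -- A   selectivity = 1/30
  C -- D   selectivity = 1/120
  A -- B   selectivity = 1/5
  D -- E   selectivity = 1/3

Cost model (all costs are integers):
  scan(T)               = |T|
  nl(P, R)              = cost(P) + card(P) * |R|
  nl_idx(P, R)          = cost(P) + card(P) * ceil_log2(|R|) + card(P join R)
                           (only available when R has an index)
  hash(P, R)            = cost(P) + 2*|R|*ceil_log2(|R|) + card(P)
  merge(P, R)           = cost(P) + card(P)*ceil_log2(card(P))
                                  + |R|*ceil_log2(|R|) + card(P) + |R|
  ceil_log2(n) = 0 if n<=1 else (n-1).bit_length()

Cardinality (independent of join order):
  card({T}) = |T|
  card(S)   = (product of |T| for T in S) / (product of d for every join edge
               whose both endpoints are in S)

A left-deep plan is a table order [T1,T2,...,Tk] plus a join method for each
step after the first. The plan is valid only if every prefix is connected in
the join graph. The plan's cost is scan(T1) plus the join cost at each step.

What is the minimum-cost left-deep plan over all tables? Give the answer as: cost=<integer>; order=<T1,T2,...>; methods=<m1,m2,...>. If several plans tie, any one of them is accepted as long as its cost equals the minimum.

cost=8570; order=C,D,A,B,E; methods=nl_idx,hash,hash,hash

Selinger DP (subsets sized 1..n):
  {C}: scan cost=150, card=150
  {A}: scan cost=150, card=150
  {D}: scan cost=120, card=120
  {B}: scan cost=20, card=20
  {E}: scan cost=60, card=60
  {AC}: card=750; try (C,hash)→2700, (A,hash)→2700, (C,merge)→2850, (A,merge)→2850, (C,nl)→22650, (A,nl)→22650; best=2700 via (C,hash)
  {CD}: card=150; try (D,nl_idx)→1350, (D,hash)→1980, (C,merge)→2430, (D,merge)→2460, (C,hash)→2640, (C,nl)→18120 …(+1); best=1350 via (D,nl_idx)
  {AB}: card=600; try (B,hash)→500, (A,merge)→1490, (B,nl_idx)→1500, (B,merge)→1620, (A,hash)→2440, (A,nl)→3020 …(+1); best=500 via (B,hash)
  {DE}: card=2400; try (E,hash)→960, (D,merge)→1440, (E,merge)→1500, (D,hash)→1800, (D,nl_idx)→2880, (D,nl)→7260 …(+1); best=960 via (E,hash)
  {ACD}: card=750; try (A,hash)→3900, (A,merge)→4050, (D,hash)→5130, (D,nl_idx)→8700, (D,merge)→11910, (A,nl)→23850 …(+1); best=3900 via (A,hash)
  {ABC}: card=3000; try (C,hash)→3500, (B,hash)→3650, (C,merge)→8450, (B,nl_idx)→9450, (B,merge)→11070, (B,nl)→17700 …(+1); best=3500 via (C,hash)
  {CDE}: card=3000; try (E,hash)→2220, (E,merge)→3120, (C,hash)→5760, (E,nl)→10350, (C,merge)→33510, (C,nl)→360960; best=2220 via (E,hash)
  {ABCD}: card=3000; try (B,hash)→4850, (D,hash)→8180, (B,nl_idx)→10650, (B,merge)→12270, (B,nl)→18900, (D,nl_idx)→27500 …(+2); best=4850 via (B,hash)
  {ACDE}: card=15000; try (E,hash)→5370, (A,hash)→7620, (E,merge)→12570, (A,merge)→42570, (E,nl)→48900, (A,nl)→452220; best=5370 via (E,hash)
  {ABCDE}: card=60000; try (E,hash)→8570, (B,hash)→20570, (E,merge)→44270, (B,nl_idx)→140370, (E,nl)→184850, (B,merge)→230490 …(+1); best=8570 via (E,hash)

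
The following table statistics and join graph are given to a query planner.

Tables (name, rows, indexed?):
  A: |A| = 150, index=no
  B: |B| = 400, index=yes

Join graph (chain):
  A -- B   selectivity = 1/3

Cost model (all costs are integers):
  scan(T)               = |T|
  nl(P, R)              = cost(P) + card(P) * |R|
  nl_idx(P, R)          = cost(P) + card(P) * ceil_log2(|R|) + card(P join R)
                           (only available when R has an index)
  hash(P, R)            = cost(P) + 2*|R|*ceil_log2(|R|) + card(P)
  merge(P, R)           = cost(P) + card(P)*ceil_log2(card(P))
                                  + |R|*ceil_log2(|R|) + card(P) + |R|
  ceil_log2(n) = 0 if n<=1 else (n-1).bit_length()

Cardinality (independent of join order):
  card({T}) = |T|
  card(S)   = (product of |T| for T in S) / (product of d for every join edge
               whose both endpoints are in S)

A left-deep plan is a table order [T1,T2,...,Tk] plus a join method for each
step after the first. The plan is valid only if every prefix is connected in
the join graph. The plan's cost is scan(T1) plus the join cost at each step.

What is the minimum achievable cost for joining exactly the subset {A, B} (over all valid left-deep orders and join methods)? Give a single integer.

3200

Selinger DP over subsets of {A,B}:
  {A}: scan cost=150, card=150
  {B}: scan cost=400, card=400
  {AB}: card=20000; try (A,hash)→3200, (B,merge)→5500, (A,merge)→5750, (B,hash)→7500, (B,nl_idx)→21500, (B,nl)→60150 …(+1); best=3200 via (A,hash)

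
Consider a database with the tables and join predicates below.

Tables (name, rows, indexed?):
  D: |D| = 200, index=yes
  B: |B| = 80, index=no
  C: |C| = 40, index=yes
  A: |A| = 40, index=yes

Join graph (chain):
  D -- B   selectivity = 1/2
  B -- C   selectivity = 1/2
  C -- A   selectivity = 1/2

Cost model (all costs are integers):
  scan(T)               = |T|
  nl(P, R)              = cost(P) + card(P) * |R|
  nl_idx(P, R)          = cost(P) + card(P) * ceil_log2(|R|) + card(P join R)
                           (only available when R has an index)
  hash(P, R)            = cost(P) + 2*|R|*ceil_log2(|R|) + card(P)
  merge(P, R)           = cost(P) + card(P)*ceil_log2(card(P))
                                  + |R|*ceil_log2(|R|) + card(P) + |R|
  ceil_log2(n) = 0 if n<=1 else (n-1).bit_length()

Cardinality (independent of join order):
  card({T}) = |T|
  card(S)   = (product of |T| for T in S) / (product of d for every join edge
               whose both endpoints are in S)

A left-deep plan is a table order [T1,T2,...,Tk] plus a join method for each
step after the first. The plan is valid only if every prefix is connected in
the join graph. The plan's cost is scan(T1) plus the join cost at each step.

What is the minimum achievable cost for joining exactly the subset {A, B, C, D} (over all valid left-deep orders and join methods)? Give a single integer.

37680

Selinger DP over subsets of {A,B,C,D}:
  {D}: scan cost=200, card=200
  {B}: scan cost=80, card=80
  {C}: scan cost=40, card=40
  {A}: scan cost=40, card=40
  {BD}: card=8000; try (B,hash)→1520, (D,merge)→2520, (B,merge)→2640, (D,hash)→3360, (D,nl_idx)→8720, (D,nl)→16080 …(+1); best=1520 via (B,hash)
  {BC}: card=1600; try (C,hash)→640, (B,merge)→960, (C,merge)→1000, (B,hash)→1200, (C,nl_idx)→2160, (B,nl)→3240 …(+1); best=640 via (C,hash)
  {AC}: card=800; try (C,hash)→560, (A,hash)→560, (C,merge)→600, (A,merge)→600, (C,nl_idx)→1080, (A,nl_idx)→1080 …(+2); best=560 via (C,hash)
  {BCD}: card=160000; try (D,hash)→5440, (C,hash)→10000, (D,merge)→21640, (C,merge)→113800, (D,nl_idx)→173440, (C,nl_idx)→209520 …(+2); best=5440 via (D,hash)
  {ABC}: card=32000; try (B,hash)→2480, (A,hash)→2720, (B,merge)→10000, (A,merge)→20120, (A,nl_idx)→42240, (B,nl)→64560 …(+1); best=2480 via (B,hash)
  {ABCD}: card=3200000; try (D,hash)→37680, (A,hash)→165920, (D,merge)→516280, (A,merge)→3045720, (D,nl_idx)→3458480, (A,nl_idx)→4165440 …(+2); best=37680 via (D,hash)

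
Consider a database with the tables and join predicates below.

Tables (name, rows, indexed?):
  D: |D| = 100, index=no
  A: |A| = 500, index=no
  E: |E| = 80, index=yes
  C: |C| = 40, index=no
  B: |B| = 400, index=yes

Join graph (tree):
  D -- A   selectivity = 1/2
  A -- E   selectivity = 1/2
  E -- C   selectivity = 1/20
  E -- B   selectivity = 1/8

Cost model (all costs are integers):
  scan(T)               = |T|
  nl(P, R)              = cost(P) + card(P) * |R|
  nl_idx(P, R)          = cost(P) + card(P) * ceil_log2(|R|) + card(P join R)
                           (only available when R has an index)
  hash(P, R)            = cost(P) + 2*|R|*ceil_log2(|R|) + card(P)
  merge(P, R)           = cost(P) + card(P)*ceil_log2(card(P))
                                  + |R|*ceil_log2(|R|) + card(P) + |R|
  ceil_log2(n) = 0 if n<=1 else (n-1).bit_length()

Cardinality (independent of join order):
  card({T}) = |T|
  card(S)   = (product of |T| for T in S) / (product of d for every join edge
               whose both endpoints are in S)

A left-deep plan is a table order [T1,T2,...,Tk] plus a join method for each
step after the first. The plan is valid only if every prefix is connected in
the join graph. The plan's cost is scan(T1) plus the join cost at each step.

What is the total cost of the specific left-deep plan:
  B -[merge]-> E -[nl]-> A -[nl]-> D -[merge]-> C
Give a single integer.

step 1: scan B: cost=400, card=400
step 2: join E via merge
    card(P join E) = 400*80/(8) = 4000
    cost = 400 + 400*9 + 80*7 + 400 + 80 = 5040
step 3: join A via nl
    card(P join A) = 4000*500/(2) = 1000000
    cost = 5040 + 4000*500 = 2005040
step 4: join D via nl
    card(P join D) = 1000000*100/(2) = 50000000
    cost = 2005040 + 1000000*100 = 102005040
step 5: join C via merge
    card(P join C) = 50000000*40/(20) = 100000000
    cost = 102005040 + 50000000*26 + 40*6 + 50000000 + 40 = 1452005320

1452005320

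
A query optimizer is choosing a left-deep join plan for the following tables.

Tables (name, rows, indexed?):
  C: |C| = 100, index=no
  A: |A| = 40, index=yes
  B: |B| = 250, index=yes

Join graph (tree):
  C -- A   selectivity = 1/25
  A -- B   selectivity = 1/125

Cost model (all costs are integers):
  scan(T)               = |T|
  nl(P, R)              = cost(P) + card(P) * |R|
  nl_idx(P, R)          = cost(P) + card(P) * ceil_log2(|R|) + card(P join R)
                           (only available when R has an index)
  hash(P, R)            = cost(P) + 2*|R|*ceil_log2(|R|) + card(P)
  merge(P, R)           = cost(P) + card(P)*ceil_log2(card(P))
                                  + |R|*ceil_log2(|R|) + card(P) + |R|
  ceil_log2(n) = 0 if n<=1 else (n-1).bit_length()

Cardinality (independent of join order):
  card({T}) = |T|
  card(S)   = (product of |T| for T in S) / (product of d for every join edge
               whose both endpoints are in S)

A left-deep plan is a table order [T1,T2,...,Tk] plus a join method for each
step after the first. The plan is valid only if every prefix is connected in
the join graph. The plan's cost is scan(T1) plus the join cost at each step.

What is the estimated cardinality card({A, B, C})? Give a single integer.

320

Tables in S: A(40), B(250), C(100)
Edges inside S: C-A(d=25), A-B(d=125)
numerator = 40 * 250 * 100 = 1000000
denominator = 25 * 125 = 3125
card(S) = 1000000 / 3125 = 320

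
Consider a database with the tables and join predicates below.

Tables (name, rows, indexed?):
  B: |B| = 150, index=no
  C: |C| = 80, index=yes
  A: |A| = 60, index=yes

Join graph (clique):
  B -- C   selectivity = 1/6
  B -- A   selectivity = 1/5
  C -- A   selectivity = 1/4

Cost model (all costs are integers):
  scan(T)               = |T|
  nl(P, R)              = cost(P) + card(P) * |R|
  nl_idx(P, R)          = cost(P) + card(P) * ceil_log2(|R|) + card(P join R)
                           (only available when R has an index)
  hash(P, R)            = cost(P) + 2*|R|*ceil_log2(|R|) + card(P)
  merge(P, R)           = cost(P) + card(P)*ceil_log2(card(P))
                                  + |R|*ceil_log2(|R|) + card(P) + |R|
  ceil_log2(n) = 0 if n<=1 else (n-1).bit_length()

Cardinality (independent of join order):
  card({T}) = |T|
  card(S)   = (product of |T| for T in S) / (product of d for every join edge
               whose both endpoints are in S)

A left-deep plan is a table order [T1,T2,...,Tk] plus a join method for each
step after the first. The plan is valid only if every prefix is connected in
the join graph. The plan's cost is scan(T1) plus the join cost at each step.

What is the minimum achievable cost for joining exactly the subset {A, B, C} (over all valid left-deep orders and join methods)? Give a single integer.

Selinger DP over subsets of {A,B,C}:
  {B}: scan cost=150, card=150
  {C}: scan cost=80, card=80
  {A}: scan cost=60, card=60
  {BC}: card=2000; try (C,hash)→1420, (B,merge)→2070, (C,merge)→2140, (B,hash)→2560, (C,nl_idx)→3200, (B,nl)→12080 …(+1); best=1420 via (C,hash)
  {AB}: card=1800; try (A,hash)→1020, (B,merge)→1830, (A,merge)→1920, (B,hash)→2520, (A,nl_idx)→2850, (B,nl)→9060 …(+1); best=1020 via (A,hash)
  {AC}: card=1200; try (A,hash)→880, (C,merge)→1120, (A,merge)→1140, (C,hash)→1240, (C,nl_idx)→1680, (A,nl_idx)→1760 …(+2); best=880 via (A,hash)
  {ABC}: card=6000; try (C,hash)→3940, (A,hash)→4140, (B,hash)→4480, (B,merge)→16630, (A,nl_idx)→19420, (C,nl_idx)→19620 …(+5); best=3940 via (C,hash)

3940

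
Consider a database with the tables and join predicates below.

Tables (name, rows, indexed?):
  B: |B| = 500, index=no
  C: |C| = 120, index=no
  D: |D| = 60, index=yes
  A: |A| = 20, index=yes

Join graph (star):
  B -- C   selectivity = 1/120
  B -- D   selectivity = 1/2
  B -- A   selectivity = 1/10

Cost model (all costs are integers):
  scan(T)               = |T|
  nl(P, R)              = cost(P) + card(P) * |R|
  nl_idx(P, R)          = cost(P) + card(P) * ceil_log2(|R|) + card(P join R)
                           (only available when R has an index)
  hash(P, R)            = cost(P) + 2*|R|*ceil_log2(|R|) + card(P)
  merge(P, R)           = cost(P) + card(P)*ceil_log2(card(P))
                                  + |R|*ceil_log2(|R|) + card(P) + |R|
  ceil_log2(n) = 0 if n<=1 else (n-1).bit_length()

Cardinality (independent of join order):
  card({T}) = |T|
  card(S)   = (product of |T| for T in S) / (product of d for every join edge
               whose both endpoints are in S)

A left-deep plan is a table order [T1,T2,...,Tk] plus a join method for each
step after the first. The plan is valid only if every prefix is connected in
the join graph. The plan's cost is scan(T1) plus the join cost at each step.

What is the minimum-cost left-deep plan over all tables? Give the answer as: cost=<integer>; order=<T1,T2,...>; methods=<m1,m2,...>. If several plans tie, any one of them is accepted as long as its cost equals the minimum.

cost=5100; order=B,C,A,D; methods=hash,hash,hash

Selinger DP (subsets sized 1..n):
  {B}: scan cost=500, card=500
  {C}: scan cost=120, card=120
  {D}: scan cost=60, card=60
  {A}: scan cost=20, card=20
  {BC}: card=500; try (C,hash)→2680, (B,merge)→6080, (C,merge)→6460, (B,hash)→9240, (B,nl)→60120, (C,nl)→60500; best=2680 via (C,hash)
  {BD}: card=15000; try (D,hash)→1720, (B,merge)→5480, (D,merge)→5920, (B,hash)→9120, (D,nl_idx)→18500, (B,nl)→30060 …(+1); best=1720 via (D,hash)
  {AB}: card=1000; try (A,hash)→1200, (A,nl_idx)→4000, (B,merge)→5140, (A,merge)→5620, (B,hash)→9040, (B,nl)→10020 …(+1); best=1200 via (A,hash)
  {BCD}: card=15000; try (D,hash)→3900, (D,merge)→8100, (C,hash)→18400, (D,nl_idx)→20680, (D,nl)→32680, (C,merge)→227680 …(+1); best=3900 via (D,hash)
  {ABC}: card=1000; try (A,hash)→3380, (C,hash)→3880, (A,nl_idx)→6180, (A,merge)→7800, (A,nl)→12680, (C,merge)→13160 …(+1); best=3380 via (A,hash)
  {ABD}: card=30000; try (D,hash)→2920, (D,merge)→12620, (A,hash)→16920, (D,nl_idx)→37200, (D,nl)→61200, (A,nl_idx)→106720 …(+2); best=2920 via (D,hash)
  {ABCD}: card=30000; try (D,hash)→5100, (D,merge)→14800, (A,hash)→19100, (C,hash)→34600, (D,nl_idx)→39380, (D,nl)→63380 …(+5); best=5100 via (D,hash)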